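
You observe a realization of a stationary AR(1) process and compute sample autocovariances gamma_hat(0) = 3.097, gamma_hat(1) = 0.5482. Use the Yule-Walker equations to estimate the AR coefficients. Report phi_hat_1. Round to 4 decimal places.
\hat\phi_{1} = 0.1770

The Yule-Walker equations for an AR(p) process read, in matrix form,
  Gamma_p phi = r_p,   with   (Gamma_p)_{ij} = gamma(|i - j|),
                       (r_p)_i = gamma(i),   i,j = 1..p.
Substitute the sample gammas (Toeplitz matrix and right-hand side of size 1):
  Gamma_p = [[3.097]]
  r_p     = [0.5482]
With p = 1 this is the single equation gamma(0) phi_1 = gamma(1):
  phi_hat_1 = gamma(1) / gamma(0) = 0.5482 / 3.097 = 0.1770.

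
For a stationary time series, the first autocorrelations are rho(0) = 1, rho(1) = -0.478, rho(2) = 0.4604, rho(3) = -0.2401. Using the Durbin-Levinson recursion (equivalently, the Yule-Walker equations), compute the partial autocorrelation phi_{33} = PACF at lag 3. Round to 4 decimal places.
\phi_{33} = 0.0819

The PACF at lag k is phi_{kk}, the last component of the solution
to the Yule-Walker system G_k phi = r_k where
  (G_k)_{ij} = rho(|i - j|), (r_k)_i = rho(i), i,j = 1..k.
Equivalently, Durbin-Levinson gives phi_{kk} iteratively:
  phi_{11} = rho(1)
  phi_{kk} = [rho(k) - sum_{j=1..k-1} phi_{k-1,j} rho(k-j)]
            / [1 - sum_{j=1..k-1} phi_{k-1,j} rho(j)],
  phi_{k,j} = phi_{k-1,j} - phi_{kk} phi_{k-1,k-j},  j = 1..k-1.
Step k = 1:
  phi_11 = rho(1) = -0.478.
Step k = 2:
  phi_22 = [rho(2) - phi_11 rho(1)] / [1 - phi_11 rho(1)] = [0.4604 - (-0.478)(-0.478)] / [1 - (-0.478)(-0.478)]
         = 0.231916 / 0.771516 = 0.300598.
  Update: phi_21 = phi_11 - phi_22 phi_11 = -0.478 - (0.300598)(-0.478) = -0.334314.
Step k = 3:
  phi_33 = [rho(3) - phi_21 rho(2) - phi_22 rho(1)] / [1 - phi_21 rho(1) - phi_22 rho(2)]
    numerator   = -0.2401 - (-0.334314)(0.4604) - (0.300598)(-0.478) = 0.05750403
    denominator = 1 - (-0.334314)(-0.478) - (0.300598)(0.4604) = 0.70180256
  phi_33 = 0.05750403 / 0.70180256 = 0.0819.
Therefore phi_{33} = 0.0819.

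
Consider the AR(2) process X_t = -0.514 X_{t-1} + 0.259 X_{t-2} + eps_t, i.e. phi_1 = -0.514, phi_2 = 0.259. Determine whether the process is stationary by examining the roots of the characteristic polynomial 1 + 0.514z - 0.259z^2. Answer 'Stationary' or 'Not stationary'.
\text{Stationary}

The AR(p) characteristic polynomial is P(z) = 1 + 0.514z - 0.259z^2.
Stationarity requires all roots to lie outside the unit circle, i.e. |z| > 1 for every root.
Set 1 + (0.514) z + (-0.259) z^2 = 0, i.e. a z^2 + b z + c = 0 with a = -0.259, b = 0.514, c = 1.
Discriminant D = b^2 - 4ac = (0.514)^2 - 4*(-0.259)*1 = 0.264196 - (-1.036) = 1.300196.
D >= 0, so the roots are real: z = (-b +/- sqrt(D)) / (2a) = (-0.514 +/- 1.140261) / (-0.518).
  z_1 = (-0.514 + 1.140261) / (-0.518) = -1.209,   |z_1| = 1.209.
  z_2 = (-0.514 - 1.140261) / (-0.518) = 3.1936,   |z_2| = 3.1936.
Moduli of all roots: 1.2090, 3.1936.
All moduli strictly greater than 1? Yes.
Verdict: Stationary.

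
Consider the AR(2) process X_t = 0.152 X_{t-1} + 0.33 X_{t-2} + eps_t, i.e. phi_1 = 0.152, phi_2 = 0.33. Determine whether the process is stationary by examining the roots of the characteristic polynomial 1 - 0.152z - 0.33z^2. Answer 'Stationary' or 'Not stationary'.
\text{Stationary}

The AR(p) characteristic polynomial is P(z) = 1 - 0.152z - 0.33z^2.
Stationarity requires all roots to lie outside the unit circle, i.e. |z| > 1 for every root.
Set 1 + (-0.152) z + (-0.33) z^2 = 0, i.e. a z^2 + b z + c = 0 with a = -0.33, b = -0.152, c = 1.
Discriminant D = b^2 - 4ac = (-0.152)^2 - 4*(-0.33)*1 = 0.023104 - (-1.32) = 1.343104.
D >= 0, so the roots are real: z = (-b +/- sqrt(D)) / (2a) = (0.152 +/- 1.158924) / (-0.66).
  z_1 = (0.152 + 1.158924) / (-0.66) = -1.9862,   |z_1| = 1.9862.
  z_2 = (0.152 - 1.158924) / (-0.66) = 1.5256,   |z_2| = 1.5256.
Moduli of all roots: 1.9862, 1.5256.
All moduli strictly greater than 1? Yes.
Verdict: Stationary.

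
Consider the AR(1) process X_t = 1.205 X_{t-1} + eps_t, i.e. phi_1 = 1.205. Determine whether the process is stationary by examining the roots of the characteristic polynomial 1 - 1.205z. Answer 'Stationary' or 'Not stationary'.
\text{Not stationary}

The AR(p) characteristic polynomial is P(z) = 1 - 1.205z.
Stationarity requires all roots to lie outside the unit circle, i.e. |z| > 1 for every root.
This is linear in z: 1 + (-1.205) z = 0  =>  z = -1/(-1.205) = 0.829876,  |z| = 0.829876.
Moduli of all roots: 0.8299.
All moduli strictly greater than 1? No.
Verdict: Not stationary.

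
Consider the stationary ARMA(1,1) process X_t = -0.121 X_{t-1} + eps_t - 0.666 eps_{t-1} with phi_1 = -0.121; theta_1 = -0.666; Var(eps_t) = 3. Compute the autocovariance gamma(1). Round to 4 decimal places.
\gamma(1) = -2.5892

Multiply the model equation by X_{t-k} and take expectations. With theta_0 = psi_0 = 1 and psi_j the MA(infinity) weights, this gives
  gamma(k) - sum_i phi_i gamma(k-i) = c_k,
  c_k = sigma^2 * sum_{j=k..q} theta_j psi_{j-k}   (c_k = 0 for k > q),
using gamma(-m) = gamma(m).
psi-weights needed (psi_j = theta_j + sum_i phi_i psi_{j-i}):
  psi_1 = theta_1 + phi_1 = -0.666 + (-0.121) = -0.787
Right-hand sides:
  c_0 = sigma^2 (1 + theta_1 psi_1) = 3 * (1 + (-0.666)(-0.787)) = 3 * 1.524142 = 4.572426
  c_1 = sigma^2 theta_1 = 3 * (-0.666) = -1.998
  c_2 = 0
Equations for k = 0 and k = 1 (AR order 1):
  gamma(0) = phi_1 gamma(1) + c_0
  gamma(1) = phi_1 gamma(0) + c_1
Substituting the second into the first: gamma(0) (1 - phi_1^2) = c_0 + phi_1 c_1, so
  gamma(0) = (c_0 + phi_1 c_1) / (1 - phi_1^2) = (4.572426 + (-0.121)(-1.998)) / (1 - (-0.121)^2) = 4.814184 / 0.985359 = 4.885716.
  gamma(1) = phi_1 gamma(0) + c_1 = (-0.121)(4.885716) + (-1.998) = -2.589172.
Therefore gamma(1) = -2.5892 (to 4 decimal places).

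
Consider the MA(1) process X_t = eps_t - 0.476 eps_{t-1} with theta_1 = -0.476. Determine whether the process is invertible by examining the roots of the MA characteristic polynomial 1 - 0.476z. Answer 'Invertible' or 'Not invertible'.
\text{Invertible}

The MA(q) characteristic polynomial is P(z) = 1 - 0.476z.
Invertibility requires all roots to lie outside the unit circle, i.e. |z| > 1 for every root.
This is linear in z: 1 + (-0.476) z = 0  =>  z = -1/(-0.476) = 2.10084,  |z| = 2.10084.
Moduli of all roots: 2.1008.
All moduli strictly greater than 1? Yes.
Verdict: Invertible.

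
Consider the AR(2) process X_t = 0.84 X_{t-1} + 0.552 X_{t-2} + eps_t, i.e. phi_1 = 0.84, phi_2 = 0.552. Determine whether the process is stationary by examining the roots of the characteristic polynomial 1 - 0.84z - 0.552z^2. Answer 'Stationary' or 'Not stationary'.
\text{Not stationary}

The AR(p) characteristic polynomial is P(z) = 1 - 0.84z - 0.552z^2.
Stationarity requires all roots to lie outside the unit circle, i.e. |z| > 1 for every root.
Set 1 + (-0.84) z + (-0.552) z^2 = 0, i.e. a z^2 + b z + c = 0 with a = -0.552, b = -0.84, c = 1.
Discriminant D = b^2 - 4ac = (-0.84)^2 - 4*(-0.552)*1 = 0.7056 - (-2.208) = 2.9136.
D >= 0, so the roots are real: z = (-b +/- sqrt(D)) / (2a) = (0.84 +/- 1.706927) / (-1.104).
  z_1 = (0.84 + 1.706927) / (-1.104) = -2.307,   |z_1| = 2.307.
  z_2 = (0.84 - 1.706927) / (-1.104) = 0.7853,   |z_2| = 0.7853.
Moduli of all roots: 2.3070, 0.7853.
All moduli strictly greater than 1? No.
Verdict: Not stationary.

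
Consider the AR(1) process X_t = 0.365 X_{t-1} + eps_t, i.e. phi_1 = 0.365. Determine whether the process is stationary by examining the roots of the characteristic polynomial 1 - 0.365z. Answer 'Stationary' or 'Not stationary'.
\text{Stationary}

The AR(p) characteristic polynomial is P(z) = 1 - 0.365z.
Stationarity requires all roots to lie outside the unit circle, i.e. |z| > 1 for every root.
This is linear in z: 1 + (-0.365) z = 0  =>  z = -1/(-0.365) = 2.739726,  |z| = 2.739726.
Moduli of all roots: 2.7397.
All moduli strictly greater than 1? Yes.
Verdict: Stationary.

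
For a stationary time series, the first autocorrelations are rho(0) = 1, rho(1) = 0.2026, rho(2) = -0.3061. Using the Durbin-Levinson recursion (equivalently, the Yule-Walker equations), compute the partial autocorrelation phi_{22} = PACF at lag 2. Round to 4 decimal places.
\phi_{22} = -0.3620

The PACF at lag k is phi_{kk}, the last component of the solution
to the Yule-Walker system G_k phi = r_k where
  (G_k)_{ij} = rho(|i - j|), (r_k)_i = rho(i), i,j = 1..k.
Equivalently, Durbin-Levinson gives phi_{kk} iteratively:
  phi_{11} = rho(1)
  phi_{kk} = [rho(k) - sum_{j=1..k-1} phi_{k-1,j} rho(k-j)]
            / [1 - sum_{j=1..k-1} phi_{k-1,j} rho(j)],
  phi_{k,j} = phi_{k-1,j} - phi_{kk} phi_{k-1,k-j},  j = 1..k-1.
Step k = 1:
  phi_11 = rho(1) = 0.2026.
Step k = 2:
  phi_22 = [rho(2) - phi_11 rho(1)] / [1 - phi_11 rho(1)] = [-0.3061 - (0.2026)(0.2026)] / [1 - (0.2026)(0.2026)]
         = -0.34714676 / 0.95895324 = -0.362.
Therefore phi_{22} = -0.3620.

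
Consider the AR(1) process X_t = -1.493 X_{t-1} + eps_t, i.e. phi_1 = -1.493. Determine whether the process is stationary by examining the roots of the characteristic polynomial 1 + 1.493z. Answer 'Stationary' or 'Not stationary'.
\text{Not stationary}

The AR(p) characteristic polynomial is P(z) = 1 + 1.493z.
Stationarity requires all roots to lie outside the unit circle, i.e. |z| > 1 for every root.
This is linear in z: 1 + (1.493) z = 0  =>  z = -1/(1.493) = -0.669792,  |z| = 0.669792.
Moduli of all roots: 0.6698.
All moduli strictly greater than 1? No.
Verdict: Not stationary.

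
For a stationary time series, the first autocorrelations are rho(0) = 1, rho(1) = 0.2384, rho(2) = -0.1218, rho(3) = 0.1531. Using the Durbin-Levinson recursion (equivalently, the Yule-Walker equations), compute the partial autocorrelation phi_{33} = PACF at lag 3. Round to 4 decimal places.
\phi_{33} = 0.2560

The PACF at lag k is phi_{kk}, the last component of the solution
to the Yule-Walker system G_k phi = r_k where
  (G_k)_{ij} = rho(|i - j|), (r_k)_i = rho(i), i,j = 1..k.
Equivalently, Durbin-Levinson gives phi_{kk} iteratively:
  phi_{11} = rho(1)
  phi_{kk} = [rho(k) - sum_{j=1..k-1} phi_{k-1,j} rho(k-j)]
            / [1 - sum_{j=1..k-1} phi_{k-1,j} rho(j)],
  phi_{k,j} = phi_{k-1,j} - phi_{kk} phi_{k-1,k-j},  j = 1..k-1.
Step k = 1:
  phi_11 = rho(1) = 0.2384.
Step k = 2:
  phi_22 = [rho(2) - phi_11 rho(1)] / [1 - phi_11 rho(1)] = [-0.1218 - (0.2384)(0.2384)] / [1 - (0.2384)(0.2384)]
         = -0.17863456 / 0.94316544 = -0.189399.
  Update: phi_21 = phi_11 - phi_22 phi_11 = 0.2384 - (-0.189399)(0.2384) = 0.283553.
Step k = 3:
  phi_33 = [rho(3) - phi_21 rho(2) - phi_22 rho(1)] / [1 - phi_21 rho(1) - phi_22 rho(2)]
    numerator   = 0.1531 - (0.283553)(-0.1218) - (-0.189399)(0.2384) = 0.23278943
    denominator = 1 - (0.283553)(0.2384) - (-0.189399)(-0.1218) = 0.90933224
  phi_33 = 0.23278943 / 0.90933224 = 0.256.
Therefore phi_{33} = 0.2560.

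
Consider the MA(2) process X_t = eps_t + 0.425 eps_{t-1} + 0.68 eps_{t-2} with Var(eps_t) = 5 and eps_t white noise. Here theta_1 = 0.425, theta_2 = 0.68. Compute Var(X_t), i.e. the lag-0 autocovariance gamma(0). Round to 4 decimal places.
\gamma(0) = 8.2151

For an MA(q) process X_t = eps_t + sum_i theta_i eps_{t-i} with
Var(eps_t) = sigma^2, the variance is
  gamma(0) = sigma^2 * (1 + sum_i theta_i^2).
  sum_i theta_i^2 = (0.425)^2 + (0.68)^2 = 0.180625 + 0.4624 = 0.643025.
  gamma(0) = 5 * (1 + 0.643025) = 5 * 1.643025 = 8.215125, which rounds to 8.2151.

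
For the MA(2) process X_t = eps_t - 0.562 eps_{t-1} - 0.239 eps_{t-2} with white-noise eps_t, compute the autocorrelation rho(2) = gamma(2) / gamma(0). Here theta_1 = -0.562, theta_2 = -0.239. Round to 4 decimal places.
\rho(2) = -0.1741

For an MA(q) process with theta_0 = 1, the autocovariance is
  gamma(k) = sigma^2 * sum_{i=0..q-k} theta_i * theta_{i+k},
and rho(k) = gamma(k) / gamma(0). Sigma^2 cancels.
  numerator   = (1)*(-0.239) = -0.239.
  denominator = (1)^2 + (-0.562)^2 + (-0.239)^2 = 1.372965.
  rho(2) = -0.239 / 1.372965 = -0.1741.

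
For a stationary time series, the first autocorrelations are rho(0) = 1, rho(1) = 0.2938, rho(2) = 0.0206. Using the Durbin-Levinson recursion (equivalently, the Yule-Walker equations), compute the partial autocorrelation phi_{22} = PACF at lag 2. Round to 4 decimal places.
\phi_{22} = -0.0719

The PACF at lag k is phi_{kk}, the last component of the solution
to the Yule-Walker system G_k phi = r_k where
  (G_k)_{ij} = rho(|i - j|), (r_k)_i = rho(i), i,j = 1..k.
Equivalently, Durbin-Levinson gives phi_{kk} iteratively:
  phi_{11} = rho(1)
  phi_{kk} = [rho(k) - sum_{j=1..k-1} phi_{k-1,j} rho(k-j)]
            / [1 - sum_{j=1..k-1} phi_{k-1,j} rho(j)],
  phi_{k,j} = phi_{k-1,j} - phi_{kk} phi_{k-1,k-j},  j = 1..k-1.
Step k = 1:
  phi_11 = rho(1) = 0.2938.
Step k = 2:
  phi_22 = [rho(2) - phi_11 rho(1)] / [1 - phi_11 rho(1)] = [0.0206 - (0.2938)(0.2938)] / [1 - (0.2938)(0.2938)]
         = -0.06571844 / 0.91368156 = -0.0719.
Therefore phi_{22} = -0.0719.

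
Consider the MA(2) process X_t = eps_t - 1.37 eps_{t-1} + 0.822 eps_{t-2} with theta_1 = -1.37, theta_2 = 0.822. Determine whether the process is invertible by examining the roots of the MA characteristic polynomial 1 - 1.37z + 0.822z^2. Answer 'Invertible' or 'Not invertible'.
\text{Invertible}

The MA(q) characteristic polynomial is P(z) = 1 - 1.37z + 0.822z^2.
Invertibility requires all roots to lie outside the unit circle, i.e. |z| > 1 for every root.
Set 1 + (-1.37) z + (0.822) z^2 = 0, i.e. a z^2 + b z + c = 0 with a = 0.822, b = -1.37, c = 1.
Discriminant D = b^2 - 4ac = (-1.37)^2 - 4*(0.822)*1 = 1.8769 - (3.288) = -1.4111.
D < 0, so the roots are the complex-conjugate pair z = (-b +/- i sqrt(-D)) / (2a) = 0.8333 +/- 0.7226i.
For a conjugate pair |z|^2 = z * conj(z) = (product of roots) = c/a = 1/(0.822) = 1.216545, so |z| = sqrt(1.216545) = 1.103 for both roots.
Moduli of all roots: 1.1030, 1.1030.
All moduli strictly greater than 1? Yes.
Verdict: Invertible.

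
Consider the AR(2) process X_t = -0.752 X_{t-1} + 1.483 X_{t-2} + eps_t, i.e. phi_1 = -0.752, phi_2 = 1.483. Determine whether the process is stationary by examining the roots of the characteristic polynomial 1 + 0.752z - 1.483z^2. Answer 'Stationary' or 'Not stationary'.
\text{Not stationary}

The AR(p) characteristic polynomial is P(z) = 1 + 0.752z - 1.483z^2.
Stationarity requires all roots to lie outside the unit circle, i.e. |z| > 1 for every root.
Set 1 + (0.752) z + (-1.483) z^2 = 0, i.e. a z^2 + b z + c = 0 with a = -1.483, b = 0.752, c = 1.
Discriminant D = b^2 - 4ac = (0.752)^2 - 4*(-1.483)*1 = 0.565504 - (-5.932) = 6.497504.
D >= 0, so the roots are real: z = (-b +/- sqrt(D)) / (2a) = (-0.752 +/- 2.54902) / (-2.966).
  z_1 = (-0.752 + 2.54902) / (-2.966) = -0.6059,   |z_1| = 0.6059.
  z_2 = (-0.752 - 2.54902) / (-2.966) = 1.113,   |z_2| = 1.113.
Moduli of all roots: 0.6059, 1.1130.
All moduli strictly greater than 1? No.
Verdict: Not stationary.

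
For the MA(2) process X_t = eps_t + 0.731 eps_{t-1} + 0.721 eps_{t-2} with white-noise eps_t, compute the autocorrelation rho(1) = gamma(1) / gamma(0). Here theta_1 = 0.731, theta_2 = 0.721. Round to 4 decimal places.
\rho(1) = 0.6124

For an MA(q) process with theta_0 = 1, the autocovariance is
  gamma(k) = sigma^2 * sum_{i=0..q-k} theta_i * theta_{i+k},
and rho(k) = gamma(k) / gamma(0). Sigma^2 cancels.
  numerator   = (1)*(0.731) + (0.731)*(0.721) = 1.258051.
  denominator = (1)^2 + (0.731)^2 + (0.721)^2 = 2.054202.
  rho(1) = 1.258051 / 2.054202 = 0.6124.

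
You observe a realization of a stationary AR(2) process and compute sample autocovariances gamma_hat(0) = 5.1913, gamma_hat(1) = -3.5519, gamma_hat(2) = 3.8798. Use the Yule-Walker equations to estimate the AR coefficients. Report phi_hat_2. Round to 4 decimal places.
\hat\phi_{2} = 0.5250

The Yule-Walker equations for an AR(p) process read, in matrix form,
  Gamma_p phi = r_p,   with   (Gamma_p)_{ij} = gamma(|i - j|),
                       (r_p)_i = gamma(i),   i,j = 1..p.
Substitute the sample gammas (Toeplitz matrix and right-hand side of size 2):
  Gamma_p = [[5.1913, -3.5519], [-3.5519, 5.1913]]
  r_p     = [-3.5519, 3.8798]
Written out:
  5.1913 phi_1 - 3.5519 phi_2 = -3.5519
  -3.5519 phi_1 + 5.1913 phi_2 = 3.8798
Solve by Cramer's rule:
  det = gamma(0)^2 - gamma(1)^2 = (5.1913)^2 - (-3.5519)^2 = 26.94959569 - 12.61599361 = 14.33360208
  phi_hat_1 = [gamma(1) gamma(0) - gamma(1) gamma(2)] / det = [(-3.5519)(5.1913) - (-3.5519)(3.8798)] / 14.33360208 = -4.65831685 / 14.33360208 = -0.325
  phi_hat_2 = [gamma(0) gamma(2) - gamma(1)^2] / det = [(5.1913)(3.8798) - (-3.5519)^2] / 14.33360208 = 7.52521213 / 14.33360208 = 0.525
So phi_hat = [-0.3250, 0.5250].
Therefore phi_hat_2 = 0.5250.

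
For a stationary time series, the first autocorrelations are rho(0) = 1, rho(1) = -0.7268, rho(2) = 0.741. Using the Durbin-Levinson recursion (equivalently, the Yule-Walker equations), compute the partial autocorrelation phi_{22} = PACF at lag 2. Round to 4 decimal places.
\phi_{22} = 0.4510

The PACF at lag k is phi_{kk}, the last component of the solution
to the Yule-Walker system G_k phi = r_k where
  (G_k)_{ij} = rho(|i - j|), (r_k)_i = rho(i), i,j = 1..k.
Equivalently, Durbin-Levinson gives phi_{kk} iteratively:
  phi_{11} = rho(1)
  phi_{kk} = [rho(k) - sum_{j=1..k-1} phi_{k-1,j} rho(k-j)]
            / [1 - sum_{j=1..k-1} phi_{k-1,j} rho(j)],
  phi_{k,j} = phi_{k-1,j} - phi_{kk} phi_{k-1,k-j},  j = 1..k-1.
Step k = 1:
  phi_11 = rho(1) = -0.7268.
Step k = 2:
  phi_22 = [rho(2) - phi_11 rho(1)] / [1 - phi_11 rho(1)] = [0.741 - (-0.7268)(-0.7268)] / [1 - (-0.7268)(-0.7268)]
         = 0.21276176 / 0.47176176 = 0.451.
Therefore phi_{22} = 0.4510.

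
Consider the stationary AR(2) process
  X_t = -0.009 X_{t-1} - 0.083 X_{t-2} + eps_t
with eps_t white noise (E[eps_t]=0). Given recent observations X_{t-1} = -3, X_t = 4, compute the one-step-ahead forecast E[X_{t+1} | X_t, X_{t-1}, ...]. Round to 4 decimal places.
E[X_{t+1} \mid \mathcal F_t] = 0.2130

For an AR(p) model X_t = c + sum_i phi_i X_{t-i} + eps_t, the
one-step-ahead conditional mean is
  E[X_{t+1} | X_t, ...] = c + sum_i phi_i X_{t+1-i}.
Substitute known values:
  E[X_{t+1} | ...] = (-0.009) * (4) + (-0.083) * (-3)
                   = 0.2130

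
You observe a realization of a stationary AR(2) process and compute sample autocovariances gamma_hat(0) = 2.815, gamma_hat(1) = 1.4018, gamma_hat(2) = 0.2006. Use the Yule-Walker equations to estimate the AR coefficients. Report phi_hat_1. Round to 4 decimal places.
\hat\phi_{1} = 0.6150

The Yule-Walker equations for an AR(p) process read, in matrix form,
  Gamma_p phi = r_p,   with   (Gamma_p)_{ij} = gamma(|i - j|),
                       (r_p)_i = gamma(i),   i,j = 1..p.
Substitute the sample gammas (Toeplitz matrix and right-hand side of size 2):
  Gamma_p = [[2.815, 1.4018], [1.4018, 2.815]]
  r_p     = [1.4018, 0.2006]
Written out:
  2.815 phi_1 + 1.4018 phi_2 = 1.4018
  1.4018 phi_1 + 2.815 phi_2 = 0.2006
Solve by Cramer's rule:
  det = gamma(0)^2 - gamma(1)^2 = (2.815)^2 - (1.4018)^2 = 7.924225 - 1.96504324 = 5.95918176
  phi_hat_1 = [gamma(1) gamma(0) - gamma(1) gamma(2)] / det = [(1.4018)(2.815) - (1.4018)(0.2006)] / 5.95918176 = 3.66486592 / 5.95918176 = 0.615
  phi_hat_2 = [gamma(0) gamma(2) - gamma(1)^2] / det = [(2.815)(0.2006) - (1.4018)^2] / 5.95918176 = -1.40035424 / 5.95918176 = -0.235
So phi_hat = [0.6150, -0.2350].
Therefore phi_hat_1 = 0.6150.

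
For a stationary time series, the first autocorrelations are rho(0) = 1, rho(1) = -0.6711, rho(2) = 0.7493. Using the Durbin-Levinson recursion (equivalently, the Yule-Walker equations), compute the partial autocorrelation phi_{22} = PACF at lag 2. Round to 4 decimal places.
\phi_{22} = 0.5439

The PACF at lag k is phi_{kk}, the last component of the solution
to the Yule-Walker system G_k phi = r_k where
  (G_k)_{ij} = rho(|i - j|), (r_k)_i = rho(i), i,j = 1..k.
Equivalently, Durbin-Levinson gives phi_{kk} iteratively:
  phi_{11} = rho(1)
  phi_{kk} = [rho(k) - sum_{j=1..k-1} phi_{k-1,j} rho(k-j)]
            / [1 - sum_{j=1..k-1} phi_{k-1,j} rho(j)],
  phi_{k,j} = phi_{k-1,j} - phi_{kk} phi_{k-1,k-j},  j = 1..k-1.
Step k = 1:
  phi_11 = rho(1) = -0.6711.
Step k = 2:
  phi_22 = [rho(2) - phi_11 rho(1)] / [1 - phi_11 rho(1)] = [0.7493 - (-0.6711)(-0.6711)] / [1 - (-0.6711)(-0.6711)]
         = 0.29892479 / 0.54962479 = 0.5439.
Therefore phi_{22} = 0.5439.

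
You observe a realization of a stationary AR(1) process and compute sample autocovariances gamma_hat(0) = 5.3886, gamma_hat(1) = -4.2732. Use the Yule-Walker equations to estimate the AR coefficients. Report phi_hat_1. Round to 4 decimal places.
\hat\phi_{1} = -0.7930

The Yule-Walker equations for an AR(p) process read, in matrix form,
  Gamma_p phi = r_p,   with   (Gamma_p)_{ij} = gamma(|i - j|),
                       (r_p)_i = gamma(i),   i,j = 1..p.
Substitute the sample gammas (Toeplitz matrix and right-hand side of size 1):
  Gamma_p = [[5.3886]]
  r_p     = [-4.2732]
With p = 1 this is the single equation gamma(0) phi_1 = gamma(1):
  phi_hat_1 = gamma(1) / gamma(0) = -4.2732 / 5.3886 = -0.7930.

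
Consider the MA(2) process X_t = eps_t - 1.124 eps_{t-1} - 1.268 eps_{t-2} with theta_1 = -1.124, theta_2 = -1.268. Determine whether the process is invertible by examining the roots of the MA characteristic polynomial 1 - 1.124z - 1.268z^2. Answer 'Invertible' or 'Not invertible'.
\text{Not invertible}

The MA(q) characteristic polynomial is P(z) = 1 - 1.124z - 1.268z^2.
Invertibility requires all roots to lie outside the unit circle, i.e. |z| > 1 for every root.
Set 1 + (-1.124) z + (-1.268) z^2 = 0, i.e. a z^2 + b z + c = 0 with a = -1.268, b = -1.124, c = 1.
Discriminant D = b^2 - 4ac = (-1.124)^2 - 4*(-1.268)*1 = 1.263376 - (-5.072) = 6.335376.
D >= 0, so the roots are real: z = (-b +/- sqrt(D)) / (2a) = (1.124 +/- 2.517017) / (-2.536).
  z_1 = (1.124 + 2.517017) / (-2.536) = -1.4357,   |z_1| = 1.4357.
  z_2 = (1.124 - 2.517017) / (-2.536) = 0.5493,   |z_2| = 0.5493.
Moduli of all roots: 1.4357, 0.5493.
All moduli strictly greater than 1? No.
Verdict: Not invertible.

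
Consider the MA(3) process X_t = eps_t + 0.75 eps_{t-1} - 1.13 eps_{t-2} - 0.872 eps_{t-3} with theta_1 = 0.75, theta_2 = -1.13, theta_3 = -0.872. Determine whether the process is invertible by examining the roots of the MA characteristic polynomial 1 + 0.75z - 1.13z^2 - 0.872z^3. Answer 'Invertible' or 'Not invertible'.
\text{Not invertible}

The MA(q) characteristic polynomial is P(z) = 1 + 0.75z - 1.13z^2 - 0.872z^3.
Invertibility requires all roots to lie outside the unit circle, i.e. |z| > 1 for every root.
Degree 3: look for a simple real root z0 first, then factor out (1 - z/z0) and solve the remaining quadratic.
Testing z0 = -1.25: P(-1.25) = 1 + (0.75)(-1.25) + (-1.13)(-1.25)^2 + (-0.872)(-1.25)^3
  = 1 + (-0.9375) + (-1.765625) + (1.703125) = 0.  So z_0 = -1.25 is a root, |z_0| = 1.25.
Divide out the factor (1 + 0.8 z) = (1 - z/z0) (since 1/z0 = -0.8):
  P(z) = (1 + 0.8 z)(1 + (-0.05) z + (-1.09) z^2)
  [check: z-coef -0.05 - (-0.8) = 0.75; z^2-coef -1.09 - (-0.8)(-0.05) = -1.13; z^3-coef -(-0.8)(-1.09) = -0.872.]
Remaining roots from the quadratic factor 1 + (-0.05) z + (-1.09) z^2:
  Set 1 + (-0.05) z + (-1.09) z^2 = 0, i.e. a z^2 + b z + c = 0 with a = -1.09, b = -0.05, c = 1.
  Discriminant D = b^2 - 4ac = (-0.05)^2 - 4*(-1.09)*1 = 0.0025 - (-4.36) = 4.3625.
  D >= 0, so the roots are real: z = (-b +/- sqrt(D)) / (2a) = (0.05 +/- 2.08866) / (-2.18).
    z_1 = (0.05 + 2.08866) / (-2.18) = -0.981,   |z_1| = 0.981.
    z_2 = (0.05 - 2.08866) / (-2.18) = 0.9352,   |z_2| = 0.9352.
Moduli of all roots: 1.2500, 0.9810, 0.9352.
All moduli strictly greater than 1? No.
Verdict: Not invertible.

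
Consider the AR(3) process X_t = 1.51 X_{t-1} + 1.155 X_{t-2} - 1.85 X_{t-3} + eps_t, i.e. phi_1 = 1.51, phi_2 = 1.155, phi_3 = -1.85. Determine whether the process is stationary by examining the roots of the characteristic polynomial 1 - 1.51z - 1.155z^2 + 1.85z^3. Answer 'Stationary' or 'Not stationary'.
\text{Not stationary}

The AR(p) characteristic polynomial is P(z) = 1 - 1.51z - 1.155z^2 + 1.85z^3.
Stationarity requires all roots to lie outside the unit circle, i.e. |z| > 1 for every root.
Degree 3: look for a simple real root z0 first, then factor out (1 - z/z0) and solve the remaining quadratic.
Testing z0 = 0.8: P(0.8) = 1 + (-1.51)(0.8) + (-1.155)(0.8)^2 + (1.85)(0.8)^3
  = 1 + (-1.208) + (-0.7392) + (0.9472) = 0.  So z_0 = 0.8 is a root, |z_0| = 0.8.
Divide out the factor (1 - 1.25 z) = (1 - z/z0) (since 1/z0 = 1.25):
  P(z) = (1 - 1.25 z)(1 + (-0.26) z + (-1.48) z^2)
  [check: z-coef -0.26 - (1.25) = -1.51; z^2-coef -1.48 - (1.25)(-0.26) = -1.155; z^3-coef -(1.25)(-1.48) = 1.85.]
Remaining roots from the quadratic factor 1 + (-0.26) z + (-1.48) z^2:
  Set 1 + (-0.26) z + (-1.48) z^2 = 0, i.e. a z^2 + b z + c = 0 with a = -1.48, b = -0.26, c = 1.
  Discriminant D = b^2 - 4ac = (-0.26)^2 - 4*(-1.48)*1 = 0.0676 - (-5.92) = 5.9876.
  D >= 0, so the roots are real: z = (-b +/- sqrt(D)) / (2a) = (0.26 +/- 2.446957) / (-2.96).
    z_1 = (0.26 + 2.446957) / (-2.96) = -0.9145,   |z_1| = 0.9145.
    z_2 = (0.26 - 2.446957) / (-2.96) = 0.7388,   |z_2| = 0.7388.
Moduli of all roots: 0.8000, 0.9145, 0.7388.
All moduli strictly greater than 1? No.
Verdict: Not stationary.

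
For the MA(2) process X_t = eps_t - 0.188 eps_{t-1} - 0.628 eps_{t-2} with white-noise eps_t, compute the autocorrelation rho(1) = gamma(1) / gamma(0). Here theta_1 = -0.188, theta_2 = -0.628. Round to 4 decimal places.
\rho(1) = -0.0489

For an MA(q) process with theta_0 = 1, the autocovariance is
  gamma(k) = sigma^2 * sum_{i=0..q-k} theta_i * theta_{i+k},
and rho(k) = gamma(k) / gamma(0). Sigma^2 cancels.
  numerator   = (1)*(-0.188) + (-0.188)*(-0.628) = -0.069936.
  denominator = (1)^2 + (-0.188)^2 + (-0.628)^2 = 1.429728.
  rho(1) = -0.069936 / 1.429728 = -0.0489.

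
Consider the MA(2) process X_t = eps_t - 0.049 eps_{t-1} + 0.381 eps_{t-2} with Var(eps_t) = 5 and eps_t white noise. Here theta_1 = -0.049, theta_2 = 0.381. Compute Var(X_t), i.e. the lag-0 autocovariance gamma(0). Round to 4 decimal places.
\gamma(0) = 5.7378

For an MA(q) process X_t = eps_t + sum_i theta_i eps_{t-i} with
Var(eps_t) = sigma^2, the variance is
  gamma(0) = sigma^2 * (1 + sum_i theta_i^2).
  sum_i theta_i^2 = (-0.049)^2 + (0.381)^2 = 0.002401 + 0.145161 = 0.147562.
  gamma(0) = 5 * (1 + 0.147562) = 5 * 1.147562 = 5.73781, which rounds to 5.7378.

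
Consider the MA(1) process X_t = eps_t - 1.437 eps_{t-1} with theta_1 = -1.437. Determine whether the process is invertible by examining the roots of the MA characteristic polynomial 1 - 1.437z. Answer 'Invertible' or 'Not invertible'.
\text{Not invertible}

The MA(q) characteristic polynomial is P(z) = 1 - 1.437z.
Invertibility requires all roots to lie outside the unit circle, i.e. |z| > 1 for every root.
This is linear in z: 1 + (-1.437) z = 0  =>  z = -1/(-1.437) = 0.695894,  |z| = 0.695894.
Moduli of all roots: 0.6959.
All moduli strictly greater than 1? No.
Verdict: Not invertible.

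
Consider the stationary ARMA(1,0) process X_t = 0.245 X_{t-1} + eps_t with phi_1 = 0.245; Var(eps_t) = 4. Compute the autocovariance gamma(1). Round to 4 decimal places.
\gamma(1) = 1.0426

Multiply the model equation by X_{t-k} and take expectations. With theta_0 = psi_0 = 1 and psi_j the MA(infinity) weights, this gives
  gamma(k) - sum_i phi_i gamma(k-i) = c_k,
  c_k = sigma^2 * sum_{j=k..q} theta_j psi_{j-k}   (c_k = 0 for k > q),
using gamma(-m) = gamma(m).
Pure AR (q = 0): c_0 = sigma^2 = 4, c_k = 0 for k >= 1.
Equations for k = 0 and k = 1 (AR order 1):
  gamma(0) = phi_1 gamma(1) + c_0
  gamma(1) = phi_1 gamma(0) + c_1
Substituting the second into the first: gamma(0) (1 - phi_1^2) = c_0 + phi_1 c_1, so
  gamma(0) = c_0 / (1 - phi_1^2) = 4 / (1 - (0.245)^2) = 4 / 0.939975 = 4.255432.
  gamma(1) = phi_1 gamma(0) = (0.245)(4.255432) = 1.042581.
Therefore gamma(1) = 1.0426 (to 4 decimal places).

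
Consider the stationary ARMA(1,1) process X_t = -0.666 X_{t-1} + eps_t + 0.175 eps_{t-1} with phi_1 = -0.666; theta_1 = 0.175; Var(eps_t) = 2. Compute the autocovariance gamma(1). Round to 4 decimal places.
\gamma(1) = -1.5591

Multiply the model equation by X_{t-k} and take expectations. With theta_0 = psi_0 = 1 and psi_j the MA(infinity) weights, this gives
  gamma(k) - sum_i phi_i gamma(k-i) = c_k,
  c_k = sigma^2 * sum_{j=k..q} theta_j psi_{j-k}   (c_k = 0 for k > q),
using gamma(-m) = gamma(m).
psi-weights needed (psi_j = theta_j + sum_i phi_i psi_{j-i}):
  psi_1 = theta_1 + phi_1 = 0.175 + (-0.666) = -0.491
Right-hand sides:
  c_0 = sigma^2 (1 + theta_1 psi_1) = 2 * (1 + (0.175)(-0.491)) = 2 * 0.914075 = 1.82815
  c_1 = sigma^2 theta_1 = 2 * (0.175) = 0.35
  c_2 = 0
Equations for k = 0 and k = 1 (AR order 1):
  gamma(0) = phi_1 gamma(1) + c_0
  gamma(1) = phi_1 gamma(0) + c_1
Substituting the second into the first: gamma(0) (1 - phi_1^2) = c_0 + phi_1 c_1, so
  gamma(0) = (c_0 + phi_1 c_1) / (1 - phi_1^2) = (1.82815 + (-0.666)(0.35)) / (1 - (-0.666)^2) = 1.59505 / 0.556444 = 2.866506.
  gamma(1) = phi_1 gamma(0) + c_1 = (-0.666)(2.866506) + (0.35) = -1.559093.
Therefore gamma(1) = -1.5591 (to 4 decimal places).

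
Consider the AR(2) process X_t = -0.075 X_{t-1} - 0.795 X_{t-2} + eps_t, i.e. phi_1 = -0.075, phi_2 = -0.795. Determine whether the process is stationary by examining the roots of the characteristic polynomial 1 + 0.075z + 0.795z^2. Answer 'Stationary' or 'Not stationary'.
\text{Stationary}

The AR(p) characteristic polynomial is P(z) = 1 + 0.075z + 0.795z^2.
Stationarity requires all roots to lie outside the unit circle, i.e. |z| > 1 for every root.
Set 1 + (0.075) z + (0.795) z^2 = 0, i.e. a z^2 + b z + c = 0 with a = 0.795, b = 0.075, c = 1.
Discriminant D = b^2 - 4ac = (0.075)^2 - 4*(0.795)*1 = 0.005625 - (3.18) = -3.174375.
D < 0, so the roots are the complex-conjugate pair z = (-b +/- i sqrt(-D)) / (2a) = -0.0472 +/- 1.1206i.
For a conjugate pair |z|^2 = z * conj(z) = (product of roots) = c/a = 1/(0.795) = 1.257862, so |z| = sqrt(1.257862) = 1.1215 for both roots.
Moduli of all roots: 1.1215, 1.1215.
All moduli strictly greater than 1? Yes.
Verdict: Stationary.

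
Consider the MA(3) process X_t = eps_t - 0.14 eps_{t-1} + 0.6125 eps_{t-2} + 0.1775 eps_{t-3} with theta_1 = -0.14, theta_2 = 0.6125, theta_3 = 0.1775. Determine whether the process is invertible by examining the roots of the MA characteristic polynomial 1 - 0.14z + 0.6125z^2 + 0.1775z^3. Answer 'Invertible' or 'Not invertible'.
\text{Invertible}

The MA(q) characteristic polynomial is P(z) = 1 - 0.14z + 0.6125z^2 + 0.1775z^3.
Invertibility requires all roots to lie outside the unit circle, i.e. |z| > 1 for every root.
Degree 3: look for a simple real root z0 first, then factor out (1 - z/z0) and solve the remaining quadratic.
Testing z0 = -4: P(-4) = 1 + (-0.14)(-4) + (0.6125)(-4)^2 + (0.1775)(-4)^3
  = 1 + (0.56) + (9.8) + (-11.36) = 0.  So z_0 = -4 is a root, |z_0| = 4.
Divide out the factor (1 + 0.25 z) = (1 - z/z0) (since 1/z0 = -0.25):
  P(z) = (1 + 0.25 z)(1 + (-0.39) z + (0.71) z^2)
  [check: z-coef -0.39 - (-0.25) = -0.14; z^2-coef 0.71 - (-0.25)(-0.39) = 0.6125; z^3-coef -(-0.25)(0.71) = 0.1775.]
Remaining roots from the quadratic factor 1 + (-0.39) z + (0.71) z^2:
  Set 1 + (-0.39) z + (0.71) z^2 = 0, i.e. a z^2 + b z + c = 0 with a = 0.71, b = -0.39, c = 1.
  Discriminant D = b^2 - 4ac = (-0.39)^2 - 4*(0.71)*1 = 0.1521 - (2.84) = -2.6879.
  D < 0, so the roots are the complex-conjugate pair z = (-b +/- i sqrt(-D)) / (2a) = 0.2746 +/- 1.1546i.
  For a conjugate pair |z|^2 = z * conj(z) = (product of roots) = c/a = 1/(0.71) = 1.408451, so |z| = sqrt(1.408451) = 1.1868 for both roots.
Moduli of all roots: 4.0000, 1.1868, 1.1868.
All moduli strictly greater than 1? Yes.
Verdict: Invertible.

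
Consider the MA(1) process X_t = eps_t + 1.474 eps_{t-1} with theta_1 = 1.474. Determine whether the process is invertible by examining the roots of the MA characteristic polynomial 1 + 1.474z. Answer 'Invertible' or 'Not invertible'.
\text{Not invertible}

The MA(q) characteristic polynomial is P(z) = 1 + 1.474z.
Invertibility requires all roots to lie outside the unit circle, i.e. |z| > 1 for every root.
This is linear in z: 1 + (1.474) z = 0  =>  z = -1/(1.474) = -0.678426,  |z| = 0.678426.
Moduli of all roots: 0.6784.
All moduli strictly greater than 1? No.
Verdict: Not invertible.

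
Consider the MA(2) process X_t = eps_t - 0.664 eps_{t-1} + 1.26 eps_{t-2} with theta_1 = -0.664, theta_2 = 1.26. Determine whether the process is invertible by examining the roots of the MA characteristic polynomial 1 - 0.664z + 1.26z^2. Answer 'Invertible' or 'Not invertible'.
\text{Not invertible}

The MA(q) characteristic polynomial is P(z) = 1 - 0.664z + 1.26z^2.
Invertibility requires all roots to lie outside the unit circle, i.e. |z| > 1 for every root.
Set 1 + (-0.664) z + (1.26) z^2 = 0, i.e. a z^2 + b z + c = 0 with a = 1.26, b = -0.664, c = 1.
Discriminant D = b^2 - 4ac = (-0.664)^2 - 4*(1.26)*1 = 0.440896 - (5.04) = -4.599104.
D < 0, so the roots are the complex-conjugate pair z = (-b +/- i sqrt(-D)) / (2a) = 0.2635 +/- 0.851i.
For a conjugate pair |z|^2 = z * conj(z) = (product of roots) = c/a = 1/(1.26) = 0.793651, so |z| = sqrt(0.793651) = 0.8909 for both roots.
Moduli of all roots: 0.8909, 0.8909.
All moduli strictly greater than 1? No.
Verdict: Not invertible.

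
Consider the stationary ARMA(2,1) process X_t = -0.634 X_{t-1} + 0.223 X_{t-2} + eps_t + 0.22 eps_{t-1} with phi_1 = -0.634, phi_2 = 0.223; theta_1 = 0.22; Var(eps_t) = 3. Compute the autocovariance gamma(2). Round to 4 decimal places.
\gamma(2) = 4.2824

Multiply the model equation by X_{t-k} and take expectations. With theta_0 = psi_0 = 1 and psi_j the MA(infinity) weights, this gives
  gamma(k) - sum_i phi_i gamma(k-i) = c_k,
  c_k = sigma^2 * sum_{j=k..q} theta_j psi_{j-k}   (c_k = 0 for k > q),
using gamma(-m) = gamma(m).
psi-weights needed (psi_j = theta_j + sum_i phi_i psi_{j-i}):
  psi_1 = theta_1 + phi_1 = 0.22 + (-0.634) = -0.414
Right-hand sides:
  c_0 = sigma^2 (1 + theta_1 psi_1) = 3 * (1 + (0.22)(-0.414)) = 3 * 0.90892 = 2.72676
  c_1 = sigma^2 theta_1 = 3 * (0.22) = 0.66
  c_2 = 0
Equations for k = 0, 1, 2 (AR order 2, c_2 = 0):
  (E0) gamma(0) = phi_1 gamma(1) + phi_2 gamma(2) + c_0
  (E1) gamma(1) = phi_1 gamma(0) + phi_2 gamma(1) + c_1
  (E2) gamma(2) = phi_1 gamma(1) + phi_2 gamma(0)
From (E1): gamma(1) = A gamma(0) + B with
  A = phi_1 / (1 - phi_2) = -0.634 / 0.777 = -0.815959,   B = c_1 / (1 - phi_2) = 0.66 / 0.777 = 0.849421.
Insert (E2) into (E0): gamma(0) (1 - phi_2^2) = phi_1 (1 + phi_2) gamma(1) + c_0.
  phi_1 (1 + phi_2) = (-0.634)(1.223) = -0.775382,   1 - phi_2^2 = 0.950271.
Replace gamma(1) by A gamma(0) + B and collect gamma(0):
  gamma(0) [0.950271 - (-0.775382)(-0.815959)] = (-0.775382)(0.849421) + 2.72676
  gamma(0) * 0.317591 = 2.068134
  gamma(0) = 2.068134 / 0.317591 = 6.511938.
  gamma(1) = A gamma(0) + B = (-0.815959)(6.511938) + (0.849421) = -4.464052.
  gamma(2) = phi_1 gamma(1) + phi_2 gamma(0) = (-0.634)(-4.464052) + (0.223)(6.511938) = 4.282371.
Therefore gamma(2) = 4.2824 (to 4 decimal places).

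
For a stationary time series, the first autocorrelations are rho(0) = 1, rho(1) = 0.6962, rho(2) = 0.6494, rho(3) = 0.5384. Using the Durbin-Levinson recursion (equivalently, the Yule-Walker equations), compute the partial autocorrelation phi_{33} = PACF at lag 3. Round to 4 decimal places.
\phi_{33} = 0.0179

The PACF at lag k is phi_{kk}, the last component of the solution
to the Yule-Walker system G_k phi = r_k where
  (G_k)_{ij} = rho(|i - j|), (r_k)_i = rho(i), i,j = 1..k.
Equivalently, Durbin-Levinson gives phi_{kk} iteratively:
  phi_{11} = rho(1)
  phi_{kk} = [rho(k) - sum_{j=1..k-1} phi_{k-1,j} rho(k-j)]
            / [1 - sum_{j=1..k-1} phi_{k-1,j} rho(j)],
  phi_{k,j} = phi_{k-1,j} - phi_{kk} phi_{k-1,k-j},  j = 1..k-1.
Step k = 1:
  phi_11 = rho(1) = 0.6962.
Step k = 2:
  phi_22 = [rho(2) - phi_11 rho(1)] / [1 - phi_11 rho(1)] = [0.6494 - (0.6962)(0.6962)] / [1 - (0.6962)(0.6962)]
         = 0.16470556 / 0.51530556 = 0.319627.
  Update: phi_21 = phi_11 - phi_22 phi_11 = 0.6962 - (0.319627)(0.6962) = 0.473676.
Step k = 3:
  phi_33 = [rho(3) - phi_21 rho(2) - phi_22 rho(1)] / [1 - phi_21 rho(1) - phi_22 rho(2)]
    numerator   = 0.5384 - (0.473676)(0.6494) - (0.319627)(0.6962) = 0.0082707
    denominator = 1 - (0.473676)(0.6962) - (0.319627)(0.6494) = 0.46266122
  phi_33 = 0.0082707 / 0.46266122 = 0.0179.
Therefore phi_{33} = 0.0179.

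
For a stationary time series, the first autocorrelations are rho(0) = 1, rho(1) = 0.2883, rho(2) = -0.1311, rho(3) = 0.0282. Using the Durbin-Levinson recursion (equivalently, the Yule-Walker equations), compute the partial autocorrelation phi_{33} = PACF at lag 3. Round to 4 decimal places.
\phi_{33} = 0.1640

The PACF at lag k is phi_{kk}, the last component of the solution
to the Yule-Walker system G_k phi = r_k where
  (G_k)_{ij} = rho(|i - j|), (r_k)_i = rho(i), i,j = 1..k.
Equivalently, Durbin-Levinson gives phi_{kk} iteratively:
  phi_{11} = rho(1)
  phi_{kk} = [rho(k) - sum_{j=1..k-1} phi_{k-1,j} rho(k-j)]
            / [1 - sum_{j=1..k-1} phi_{k-1,j} rho(j)],
  phi_{k,j} = phi_{k-1,j} - phi_{kk} phi_{k-1,k-j},  j = 1..k-1.
Step k = 1:
  phi_11 = rho(1) = 0.2883.
Step k = 2:
  phi_22 = [rho(2) - phi_11 rho(1)] / [1 - phi_11 rho(1)] = [-0.1311 - (0.2883)(0.2883)] / [1 - (0.2883)(0.2883)]
         = -0.21421689 / 0.91688311 = -0.233636.
  Update: phi_21 = phi_11 - phi_22 phi_11 = 0.2883 - (-0.233636)(0.2883) = 0.355657.
Step k = 3:
  phi_33 = [rho(3) - phi_21 rho(2) - phi_22 rho(1)] / [1 - phi_21 rho(1) - phi_22 rho(2)]
    numerator   = 0.0282 - (0.355657)(-0.1311) - (-0.233636)(0.2883) = 0.14218392
    denominator = 1 - (0.355657)(0.2883) - (-0.233636)(-0.1311) = 0.86683434
  phi_33 = 0.14218392 / 0.86683434 = 0.164.
Therefore phi_{33} = 0.1640.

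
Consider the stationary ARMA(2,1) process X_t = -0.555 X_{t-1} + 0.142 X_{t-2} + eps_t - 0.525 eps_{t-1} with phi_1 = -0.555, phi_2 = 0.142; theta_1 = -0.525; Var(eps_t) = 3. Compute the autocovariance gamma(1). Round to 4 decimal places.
\gamma(1) = -8.4925

Multiply the model equation by X_{t-k} and take expectations. With theta_0 = psi_0 = 1 and psi_j the MA(infinity) weights, this gives
  gamma(k) - sum_i phi_i gamma(k-i) = c_k,
  c_k = sigma^2 * sum_{j=k..q} theta_j psi_{j-k}   (c_k = 0 for k > q),
using gamma(-m) = gamma(m).
psi-weights needed (psi_j = theta_j + sum_i phi_i psi_{j-i}):
  psi_1 = theta_1 + phi_1 = -0.525 + (-0.555) = -1.08
Right-hand sides:
  c_0 = sigma^2 (1 + theta_1 psi_1) = 3 * (1 + (-0.525)(-1.08)) = 3 * 1.567 = 4.701
  c_1 = sigma^2 theta_1 = 3 * (-0.525) = -1.575
  c_2 = 0
Equations for k = 0, 1, 2 (AR order 2, c_2 = 0):
  (E0) gamma(0) = phi_1 gamma(1) + phi_2 gamma(2) + c_0
  (E1) gamma(1) = phi_1 gamma(0) + phi_2 gamma(1) + c_1
  (E2) gamma(2) = phi_1 gamma(1) + phi_2 gamma(0)
From (E1): gamma(1) = A gamma(0) + B with
  A = phi_1 / (1 - phi_2) = -0.555 / 0.858 = -0.646853,   B = c_1 / (1 - phi_2) = -1.575 / 0.858 = -1.835664.
Insert (E2) into (E0): gamma(0) (1 - phi_2^2) = phi_1 (1 + phi_2) gamma(1) + c_0.
  phi_1 (1 + phi_2) = (-0.555)(1.142) = -0.63381,   1 - phi_2^2 = 0.979836.
Replace gamma(1) by A gamma(0) + B and collect gamma(0):
  gamma(0) [0.979836 - (-0.63381)(-0.646853)] = (-0.63381)(-1.835664) + 4.701
  gamma(0) * 0.569854 = 5.864462
  gamma(0) = 5.864462 / 0.569854 = 10.291166.
  gamma(1) = A gamma(0) + B = (-0.646853)(10.291166) + (-1.835664) = -8.492538.
Therefore gamma(1) = -8.4925 (to 4 decimal places).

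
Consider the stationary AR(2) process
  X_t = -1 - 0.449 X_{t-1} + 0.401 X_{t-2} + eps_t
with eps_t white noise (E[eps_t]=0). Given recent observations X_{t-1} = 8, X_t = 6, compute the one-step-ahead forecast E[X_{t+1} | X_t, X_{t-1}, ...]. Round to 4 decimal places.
E[X_{t+1} \mid \mathcal F_t] = -0.4860

For an AR(p) model X_t = c + sum_i phi_i X_{t-i} + eps_t, the
one-step-ahead conditional mean is
  E[X_{t+1} | X_t, ...] = c + sum_i phi_i X_{t+1-i}.
Substitute known values:
  E[X_{t+1} | ...] = -1 + (-0.449) * (6) + (0.401) * (8)
                   = -0.4860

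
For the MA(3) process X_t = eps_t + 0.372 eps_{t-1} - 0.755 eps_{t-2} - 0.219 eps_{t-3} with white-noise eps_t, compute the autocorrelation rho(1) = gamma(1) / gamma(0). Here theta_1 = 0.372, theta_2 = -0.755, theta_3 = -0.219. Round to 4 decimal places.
\rho(1) = 0.1460

For an MA(q) process with theta_0 = 1, the autocovariance is
  gamma(k) = sigma^2 * sum_{i=0..q-k} theta_i * theta_{i+k},
and rho(k) = gamma(k) / gamma(0). Sigma^2 cancels.
  numerator   = (1)*(0.372) + (0.372)*(-0.755) + (-0.755)*(-0.219) = 0.256485.
  denominator = (1)^2 + (0.372)^2 + (-0.755)^2 + (-0.219)^2 = 1.75637.
  rho(1) = 0.256485 / 1.75637 = 0.1460.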